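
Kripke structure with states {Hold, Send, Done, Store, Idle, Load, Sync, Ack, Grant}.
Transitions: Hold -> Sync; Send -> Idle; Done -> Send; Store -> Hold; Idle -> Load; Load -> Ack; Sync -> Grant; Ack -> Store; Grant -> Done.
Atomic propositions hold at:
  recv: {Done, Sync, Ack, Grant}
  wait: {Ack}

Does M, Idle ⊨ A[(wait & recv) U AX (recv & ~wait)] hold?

No

Sat(wait & recv) = {Ack}
Sat(~wait) = {Hold, Send, Done, Store, Idle, Load, Sync, Grant}
Sat(recv & ~wait) = {Done, Sync, Grant}
Sat(AX (recv & ~wait)) = {s : every successor in {Done, Sync, Grant}} = {Hold, Sync, Grant}
A[(wait & recv) U AX (recv & ~wait)]: least fixpoint, start Z0 = Sat(AX (recv & ~wait)) = {Hold, Sync, Grant}, add states in Sat(wait & recv) with every successor in Z. Already a fixed point.
Sat(A[(wait & recv) U AX (recv & ~wait)]) = {Hold, Sync, Grant}
Idle ∉ Sat(A[(wait & recv) U AX (recv & ~wait)]) = {Hold, Sync, Grant}, so the formula does not hold at Idle.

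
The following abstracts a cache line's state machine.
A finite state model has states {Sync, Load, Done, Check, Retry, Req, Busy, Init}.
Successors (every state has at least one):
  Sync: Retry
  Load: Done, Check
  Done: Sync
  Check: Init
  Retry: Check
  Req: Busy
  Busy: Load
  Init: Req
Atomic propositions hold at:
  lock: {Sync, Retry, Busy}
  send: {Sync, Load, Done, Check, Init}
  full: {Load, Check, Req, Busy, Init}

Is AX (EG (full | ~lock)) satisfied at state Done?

No

Sat(~lock) = {Load, Done, Check, Req, Init}
Sat(full | ~lock) = {Load, Done, Check, Req, Busy, Init}
EG (full | ~lock): greatest fixpoint, start Z0 = {Load, Done, Check, Req, Busy, Init}, keep only states in Sat with some successor in Z. Z1 = {Load, Check, Req, Busy, Init}; fixed.
Sat(EG (full | ~lock)) = {Load, Check, Req, Busy, Init}
Sat(AX (EG (full | ~lock))) = {s : every successor in {Load, Check, Req, Busy, Init}} = {Check, Retry, Req, Busy, Init}
Done ∉ Sat(AX (EG (full | ~lock))) = {Check, Retry, Req, Busy, Init}, so the formula does not hold at Done.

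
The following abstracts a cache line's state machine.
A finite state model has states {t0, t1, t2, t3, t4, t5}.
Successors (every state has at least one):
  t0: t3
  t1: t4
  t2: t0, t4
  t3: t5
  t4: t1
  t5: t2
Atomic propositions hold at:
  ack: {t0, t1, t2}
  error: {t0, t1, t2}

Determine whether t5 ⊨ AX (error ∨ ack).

Sat(error ∨ ack) = {t0, t1, t2}
Sat(AX (error ∨ ack)) = {s : every successor in {t0, t1, t2}} = {t4, t5}
t5 ∈ Sat(AX (error ∨ ack)) = {t4, t5}, so the formula holds at t5.

Yes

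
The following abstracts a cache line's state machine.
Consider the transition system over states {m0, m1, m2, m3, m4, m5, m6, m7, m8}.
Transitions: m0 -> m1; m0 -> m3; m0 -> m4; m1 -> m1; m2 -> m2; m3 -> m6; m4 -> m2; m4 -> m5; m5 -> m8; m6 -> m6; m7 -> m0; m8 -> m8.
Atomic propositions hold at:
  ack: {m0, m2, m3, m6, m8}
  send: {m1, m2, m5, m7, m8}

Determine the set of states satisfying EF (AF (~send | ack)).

Sat(~send) = {m0, m3, m4, m6}
Sat(~send | ack) = {m0, m2, m3, m4, m6, m8}
AF (~send | ack): least fixpoint, start Z0 = {m0, m2, m3, m4, m6, m8}, add states with every successor in Z. Z1 = {m0, m2, m3, m4, m5, m6, m7, m8}; fixed.
Sat(AF (~send | ack)) = {m0, m2, m3, m4, m5, m6, m7, m8}
EF (AF (~send | ack)): least fixpoint, start Z0 = {m0, m2, m3, m4, m5, m6, m7, m8}, add states with some successor in Z. Already a fixed point.
Sat(EF (AF (~send | ack))) = {m0, m2, m3, m4, m5, m6, m7, m8}

{m0, m2, m3, m4, m5, m6, m7, m8}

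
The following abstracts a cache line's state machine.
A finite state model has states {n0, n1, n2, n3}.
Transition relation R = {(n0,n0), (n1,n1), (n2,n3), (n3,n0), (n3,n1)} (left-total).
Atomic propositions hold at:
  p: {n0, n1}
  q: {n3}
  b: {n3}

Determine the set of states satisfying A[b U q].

A[b U q]: least fixpoint, start Z0 = Sat(q) = {n3}, add states in Sat(b) with every successor in Z. Already a fixed point.
Sat(A[b U q]) = {n3}

{n3}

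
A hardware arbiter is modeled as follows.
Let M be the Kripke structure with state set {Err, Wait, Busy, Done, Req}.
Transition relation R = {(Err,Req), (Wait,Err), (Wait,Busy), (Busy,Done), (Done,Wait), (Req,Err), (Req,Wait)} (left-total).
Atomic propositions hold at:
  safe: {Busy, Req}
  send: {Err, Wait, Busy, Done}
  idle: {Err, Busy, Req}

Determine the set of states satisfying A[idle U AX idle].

{Err, Wait, Req}

Sat(AX idle) = {s : every successor in {Err, Busy, Req}} = {Err, Wait}
A[idle U AX idle]: least fixpoint, start Z0 = Sat(AX idle) = {Err, Wait}, add states in Sat(idle) with every successor in Z. Z1 = {Err, Wait, Req}; fixed.
Sat(A[idle U AX idle]) = {Err, Wait, Req}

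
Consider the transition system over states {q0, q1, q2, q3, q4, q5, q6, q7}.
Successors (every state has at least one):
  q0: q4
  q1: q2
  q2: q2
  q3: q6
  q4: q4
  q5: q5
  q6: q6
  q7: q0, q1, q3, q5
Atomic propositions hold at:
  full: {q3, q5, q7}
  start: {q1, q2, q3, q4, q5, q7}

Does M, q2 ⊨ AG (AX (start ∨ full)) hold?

Sat(start ∨ full) = {q1, q2, q3, q4, q5, q7}
Sat(AX (start ∨ full)) = {s : every successor in {q1, q2, q3, q4, q5, q7}} = {q0, q1, q2, q4, q5}
AG (AX (start ∨ full)): greatest fixpoint, start Z0 = {q0, q1, q2, q4, q5}, keep only states in Sat with every successor in Z. Already a fixed point.
Sat(AG (AX (start ∨ full))) = {q0, q1, q2, q4, q5}
q2 ∈ Sat(AG (AX (start ∨ full))) = {q0, q1, q2, q4, q5}, so the formula holds at q2.

Yes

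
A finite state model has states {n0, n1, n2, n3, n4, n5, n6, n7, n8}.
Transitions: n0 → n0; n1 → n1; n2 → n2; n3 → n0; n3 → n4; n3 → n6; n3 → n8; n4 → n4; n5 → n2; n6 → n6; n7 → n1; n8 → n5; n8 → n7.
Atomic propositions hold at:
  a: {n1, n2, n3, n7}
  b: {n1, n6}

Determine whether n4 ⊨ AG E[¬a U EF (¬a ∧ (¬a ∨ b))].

Sat(¬a) = {n0, n4, n5, n6, n8}
Sat(¬a ∨ b) = {n0, n1, n4, n5, n6, n8}
Sat(¬a ∧ (¬a ∨ b)) = {n0, n4, n5, n6, n8}
EF (¬a ∧ (¬a ∨ b)): least fixpoint, start Z0 = {n0, n4, n5, n6, n8}, add states with some successor in Z. Z1 = {n0, n3, n4, n5, n6, n8}; fixed.
Sat(EF (¬a ∧ (¬a ∨ b))) = {n0, n3, n4, n5, n6, n8}
E[¬a U EF (¬a ∧ (¬a ∨ b))]: least fixpoint, start Z0 = Sat(EF (¬a ∧ (¬a ∨ b))) = {n0, n3, n4, n5, n6, n8}, add states in Sat(¬a) with some successor in Z. Already a fixed point.
Sat(E[¬a U EF (¬a ∧ (¬a ∨ b))]) = {n0, n3, n4, n5, n6, n8}
AG E[¬a U EF (¬a ∧ (¬a ∨ b))]: greatest fixpoint, start Z0 = {n0, n3, n4, n5, n6, n8}, keep only states in Sat with every successor in Z. Z1 = {n0, n3, n4, n6}; Z2 = {n0, n4, n6}; fixed.
Sat(AG E[¬a U EF (¬a ∧ (¬a ∨ b))]) = {n0, n4, n6}
n4 ∈ Sat(AG E[¬a U EF (¬a ∧ (¬a ∨ b))]) = {n0, n4, n6}, so the formula holds at n4.

Yes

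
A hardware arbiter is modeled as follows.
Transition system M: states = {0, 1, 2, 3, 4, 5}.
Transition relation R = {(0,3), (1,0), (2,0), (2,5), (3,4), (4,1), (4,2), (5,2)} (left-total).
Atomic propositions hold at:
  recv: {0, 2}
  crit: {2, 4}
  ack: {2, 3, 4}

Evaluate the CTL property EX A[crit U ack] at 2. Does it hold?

No

A[crit U ack]: least fixpoint, start Z0 = Sat(ack) = {2, 3, 4}, add states in Sat(crit) with every successor in Z. Already a fixed point.
Sat(A[crit U ack]) = {2, 3, 4}
Sat(EX A[crit U ack]) = {s : some successor in {2, 3, 4}} = {0, 3, 4, 5}
2 ∉ Sat(EX A[crit U ack]) = {0, 3, 4, 5}, so the formula does not hold at 2.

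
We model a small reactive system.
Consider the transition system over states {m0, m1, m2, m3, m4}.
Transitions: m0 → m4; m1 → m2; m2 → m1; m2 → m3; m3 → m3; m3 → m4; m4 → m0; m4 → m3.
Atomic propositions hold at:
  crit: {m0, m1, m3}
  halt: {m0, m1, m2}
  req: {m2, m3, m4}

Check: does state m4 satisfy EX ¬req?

Sat(¬req) = {m0, m1}
Sat(EX ¬req) = {s : some successor in {m0, m1}} = {m2, m4}
m4 ∈ Sat(EX ¬req) = {m2, m4}, so the formula holds at m4.

Yes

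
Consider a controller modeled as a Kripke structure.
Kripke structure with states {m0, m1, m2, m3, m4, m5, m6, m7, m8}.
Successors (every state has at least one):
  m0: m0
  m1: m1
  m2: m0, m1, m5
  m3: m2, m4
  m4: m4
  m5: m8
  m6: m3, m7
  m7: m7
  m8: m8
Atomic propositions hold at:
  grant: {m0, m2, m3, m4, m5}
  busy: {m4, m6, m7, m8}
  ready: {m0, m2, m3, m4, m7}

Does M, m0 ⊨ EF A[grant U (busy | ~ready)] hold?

No

Sat(~ready) = {m1, m5, m6, m8}
Sat(busy | ~ready) = {m1, m4, m5, m6, m7, m8}
A[grant U (busy | ~ready)]: least fixpoint, start Z0 = Sat((busy | ~ready)) = {m1, m4, m5, m6, m7, m8}, add states in Sat(grant) with every successor in Z. Already a fixed point.
Sat(A[grant U (busy | ~ready)]) = {m1, m4, m5, m6, m7, m8}
EF A[grant U (busy | ~ready)]: least fixpoint, start Z0 = {m1, m4, m5, m6, m7, m8}, add states with some successor in Z. Z1 = {m1, m2, m3, m4, m5, m6, m7, m8}; fixed.
Sat(EF A[grant U (busy | ~ready)]) = {m1, m2, m3, m4, m5, m6, m7, m8}
m0 ∉ Sat(EF A[grant U (busy | ~ready)]) = {m1, m2, m3, m4, m5, m6, m7, m8}, so the formula does not hold at m0.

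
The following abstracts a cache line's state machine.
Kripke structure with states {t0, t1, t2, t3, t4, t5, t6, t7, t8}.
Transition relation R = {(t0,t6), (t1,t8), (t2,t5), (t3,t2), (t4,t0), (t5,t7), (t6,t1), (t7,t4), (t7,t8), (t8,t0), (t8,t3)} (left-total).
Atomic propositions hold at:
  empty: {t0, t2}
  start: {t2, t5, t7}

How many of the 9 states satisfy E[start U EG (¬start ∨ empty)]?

Sat(¬start) = {t0, t1, t3, t4, t6, t8}
Sat(¬start ∨ empty) = {t0, t1, t2, t3, t4, t6, t8}
EG (¬start ∨ empty): greatest fixpoint, start Z0 = {t0, t1, t2, t3, t4, t6, t8}, keep only states in Sat with some successor in Z. Z1 = {t0, t1, t3, t4, t6, t8}; Z2 = {t0, t1, t4, t6, t8}; fixed.
Sat(EG (¬start ∨ empty)) = {t0, t1, t4, t6, t8}
E[start U EG (¬start ∨ empty)]: least fixpoint, start Z0 = Sat(EG (¬start ∨ empty)) = {t0, t1, t4, t6, t8}, add states in Sat(start) with some successor in Z. Z1 = {t0, t1, t4, t6, t7, t8}; Z2 = {t0, t1, t4, t5, t6, t7, t8}; Z3 = {t0, t1, t2, t4, t5, t6, t7, t8}; fixed.
Sat(E[start U EG (¬start ∨ empty)]) = {t0, t1, t2, t4, t5, t6, t7, t8}
|Sat(E[start U EG (¬start ∨ empty)])| = |{t0, t1, t2, t4, t5, t6, t7, t8}| = 8.

8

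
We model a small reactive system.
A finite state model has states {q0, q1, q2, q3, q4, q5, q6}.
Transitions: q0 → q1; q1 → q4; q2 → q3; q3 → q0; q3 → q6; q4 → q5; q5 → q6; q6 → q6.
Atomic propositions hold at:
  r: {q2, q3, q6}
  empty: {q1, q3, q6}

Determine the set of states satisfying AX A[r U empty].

A[r U empty]: least fixpoint, start Z0 = Sat(empty) = {q1, q3, q6}, add states in Sat(r) with every successor in Z. Z1 = {q1, q2, q3, q6}; fixed.
Sat(A[r U empty]) = {q1, q2, q3, q6}
Sat(AX A[r U empty]) = {s : every successor in {q1, q2, q3, q6}} = {q0, q2, q5, q6}

{q0, q2, q5, q6}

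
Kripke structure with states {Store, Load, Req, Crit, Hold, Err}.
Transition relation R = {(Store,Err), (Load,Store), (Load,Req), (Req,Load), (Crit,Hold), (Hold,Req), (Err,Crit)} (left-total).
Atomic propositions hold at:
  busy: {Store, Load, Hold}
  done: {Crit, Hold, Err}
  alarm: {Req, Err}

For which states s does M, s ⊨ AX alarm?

Sat(AX alarm) = {s : every successor in {Req, Err}} = {Store, Hold}

{Store, Hold}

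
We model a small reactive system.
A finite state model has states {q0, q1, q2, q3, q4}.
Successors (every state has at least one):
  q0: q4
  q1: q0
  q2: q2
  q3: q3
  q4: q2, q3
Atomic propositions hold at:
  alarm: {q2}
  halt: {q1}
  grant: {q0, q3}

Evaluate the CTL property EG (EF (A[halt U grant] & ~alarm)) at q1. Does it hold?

Yes

A[halt U grant]: least fixpoint, start Z0 = Sat(grant) = {q0, q3}, add states in Sat(halt) with every successor in Z. Z1 = {q0, q1, q3}; fixed.
Sat(A[halt U grant]) = {q0, q1, q3}
Sat(~alarm) = {q0, q1, q3, q4}
Sat(A[halt U grant] & ~alarm) = {q0, q1, q3}
EF (A[halt U grant] & ~alarm): least fixpoint, start Z0 = {q0, q1, q3}, add states with some successor in Z. Z1 = {q0, q1, q3, q4}; fixed.
Sat(EF (A[halt U grant] & ~alarm)) = {q0, q1, q3, q4}
EG (EF (A[halt U grant] & ~alarm)): greatest fixpoint, start Z0 = {q0, q1, q3, q4}, keep only states in Sat with some successor in Z. Already a fixed point.
Sat(EG (EF (A[halt U grant] & ~alarm))) = {q0, q1, q3, q4}
q1 ∈ Sat(EG (EF (A[halt U grant] & ~alarm))) = {q0, q1, q3, q4}, so the formula holds at q1.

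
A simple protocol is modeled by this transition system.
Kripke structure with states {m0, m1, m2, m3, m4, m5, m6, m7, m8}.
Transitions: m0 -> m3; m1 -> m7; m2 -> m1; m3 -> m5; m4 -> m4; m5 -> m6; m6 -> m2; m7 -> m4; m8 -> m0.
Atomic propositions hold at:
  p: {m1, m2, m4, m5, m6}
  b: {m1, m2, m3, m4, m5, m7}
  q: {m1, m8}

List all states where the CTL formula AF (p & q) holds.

Sat(p & q) = {m1}
AF (p & q): least fixpoint, start Z0 = {m1}, add states with every successor in Z. Z1 = {m1, m2}; Z2 = {m1, m2, m6}; Z3 = {m1, m2, m5, m6}; Z4 = {m1, m2, m3, m5, m6}; Z5 = {m0, m1, m2, m3, m5, m6}; Z6 = {m0, m1, m2, m3, m5, m6, m8}; fixed.
Sat(AF (p & q)) = {m0, m1, m2, m3, m5, m6, m8}

{m0, m1, m2, m3, m5, m6, m8}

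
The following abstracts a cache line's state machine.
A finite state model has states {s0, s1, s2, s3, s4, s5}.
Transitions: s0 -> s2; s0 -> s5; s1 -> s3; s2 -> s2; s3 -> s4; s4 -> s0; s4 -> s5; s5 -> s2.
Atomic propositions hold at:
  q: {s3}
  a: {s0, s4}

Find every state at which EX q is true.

Sat(EX q) = {s : some successor in {s3}} = {s1}

{s1}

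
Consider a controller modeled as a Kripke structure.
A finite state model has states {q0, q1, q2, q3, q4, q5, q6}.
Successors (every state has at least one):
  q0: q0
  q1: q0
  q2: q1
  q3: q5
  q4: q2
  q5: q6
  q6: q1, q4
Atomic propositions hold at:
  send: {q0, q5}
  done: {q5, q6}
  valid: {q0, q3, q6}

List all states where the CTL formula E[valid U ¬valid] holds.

{q1, q2, q3, q4, q5, q6}

Sat(¬valid) = {q1, q2, q4, q5}
E[valid U ¬valid]: least fixpoint, start Z0 = Sat(¬valid) = {q1, q2, q4, q5}, add states in Sat(valid) with some successor in Z. Z1 = {q1, q2, q3, q4, q5, q6}; fixed.
Sat(E[valid U ¬valid]) = {q1, q2, q3, q4, q5, q6}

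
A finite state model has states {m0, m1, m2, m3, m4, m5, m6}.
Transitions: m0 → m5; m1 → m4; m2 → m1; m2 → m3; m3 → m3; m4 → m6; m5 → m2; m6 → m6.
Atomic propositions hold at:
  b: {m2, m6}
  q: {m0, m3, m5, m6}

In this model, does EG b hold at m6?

Yes

EG b: greatest fixpoint, start Z0 = {m2, m6}, keep only states in Sat with some successor in Z. Z1 = {m6}; fixed.
Sat(EG b) = {m6}
m6 ∈ Sat(EG b) = {m6}, so the formula holds at m6.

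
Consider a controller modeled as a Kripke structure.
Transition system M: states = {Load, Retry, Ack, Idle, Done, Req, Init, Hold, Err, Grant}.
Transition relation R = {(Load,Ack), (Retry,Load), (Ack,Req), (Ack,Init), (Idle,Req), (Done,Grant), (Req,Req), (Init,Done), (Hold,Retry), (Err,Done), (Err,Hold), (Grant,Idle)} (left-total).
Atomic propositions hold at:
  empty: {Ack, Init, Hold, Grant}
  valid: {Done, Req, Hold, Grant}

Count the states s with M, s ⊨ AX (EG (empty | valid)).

3

Sat(empty | valid) = {Ack, Done, Req, Init, Hold, Grant}
EG (empty | valid): greatest fixpoint, start Z0 = {Ack, Done, Req, Init, Hold, Grant}, keep only states in Sat with some successor in Z. Z1 = {Ack, Done, Req, Init}; Z2 = {Ack, Req, Init}; Z3 = {Ack, Req}; fixed.
Sat(EG (empty | valid)) = {Ack, Req}
Sat(AX (EG (empty | valid))) = {s : every successor in {Ack, Req}} = {Load, Idle, Req}
|Sat(AX (EG (empty | valid)))| = |{Load, Idle, Req}| = 3.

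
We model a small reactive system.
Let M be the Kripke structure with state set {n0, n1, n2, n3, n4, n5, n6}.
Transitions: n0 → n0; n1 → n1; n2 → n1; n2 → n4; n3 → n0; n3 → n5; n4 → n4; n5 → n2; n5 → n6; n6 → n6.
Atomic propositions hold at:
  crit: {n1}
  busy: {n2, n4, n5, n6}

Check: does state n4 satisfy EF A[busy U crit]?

No

A[busy U crit]: least fixpoint, start Z0 = Sat(crit) = {n1}, add states in Sat(busy) with every successor in Z. Already a fixed point.
Sat(A[busy U crit]) = {n1}
EF A[busy U crit]: least fixpoint, start Z0 = {n1}, add states with some successor in Z. Z1 = {n1, n2}; Z2 = {n1, n2, n5}; Z3 = {n1, n2, n3, n5}; fixed.
Sat(EF A[busy U crit]) = {n1, n2, n3, n5}
n4 ∉ Sat(EF A[busy U crit]) = {n1, n2, n3, n5}, so the formula does not hold at n4.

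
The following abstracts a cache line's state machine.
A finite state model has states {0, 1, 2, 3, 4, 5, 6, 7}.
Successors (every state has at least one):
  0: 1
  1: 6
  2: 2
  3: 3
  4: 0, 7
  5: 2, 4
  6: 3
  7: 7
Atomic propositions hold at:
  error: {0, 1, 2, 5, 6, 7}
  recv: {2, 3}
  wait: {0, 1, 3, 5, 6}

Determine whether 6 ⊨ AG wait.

AG wait: greatest fixpoint, start Z0 = {0, 1, 3, 5, 6}, keep only states in Sat with every successor in Z. Z1 = {0, 1, 3, 6}; fixed.
Sat(AG wait) = {0, 1, 3, 6}
6 ∈ Sat(AG wait) = {0, 1, 3, 6}, so the formula holds at 6.

Yes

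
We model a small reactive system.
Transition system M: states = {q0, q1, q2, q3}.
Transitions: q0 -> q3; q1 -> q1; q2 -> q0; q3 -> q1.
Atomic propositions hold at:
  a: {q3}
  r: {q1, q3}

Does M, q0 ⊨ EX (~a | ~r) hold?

No

Sat(~a) = {q0, q1, q2}
Sat(~r) = {q0, q2}
Sat(~a | ~r) = {q0, q1, q2}
Sat(EX (~a | ~r)) = {s : some successor in {q0, q1, q2}} = {q1, q2, q3}
q0 ∉ Sat(EX (~a | ~r)) = {q1, q2, q3}, so the formula does not hold at q0.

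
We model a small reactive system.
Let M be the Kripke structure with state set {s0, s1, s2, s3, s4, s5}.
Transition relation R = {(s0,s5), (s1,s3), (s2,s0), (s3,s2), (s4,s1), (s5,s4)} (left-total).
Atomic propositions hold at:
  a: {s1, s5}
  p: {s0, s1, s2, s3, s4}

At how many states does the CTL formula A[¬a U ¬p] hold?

4

Sat(¬a) = {s0, s2, s3, s4}
Sat(¬p) = {s5}
A[¬a U ¬p]: least fixpoint, start Z0 = Sat(¬p) = {s5}, add states in Sat(¬a) with every successor in Z. Z1 = {s0, s5}; Z2 = {s0, s2, s5}; Z3 = {s0, s2, s3, s5}; fixed.
Sat(A[¬a U ¬p]) = {s0, s2, s3, s5}
|Sat(A[¬a U ¬p])| = |{s0, s2, s3, s5}| = 4.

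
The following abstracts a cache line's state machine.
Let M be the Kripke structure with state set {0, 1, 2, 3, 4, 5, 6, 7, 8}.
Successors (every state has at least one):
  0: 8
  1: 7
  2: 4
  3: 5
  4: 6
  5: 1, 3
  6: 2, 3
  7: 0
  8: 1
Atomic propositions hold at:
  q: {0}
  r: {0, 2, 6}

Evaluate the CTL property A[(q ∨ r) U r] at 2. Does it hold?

Sat(q ∨ r) = {0, 2, 6}
A[(q ∨ r) U r]: least fixpoint, start Z0 = Sat(r) = {0, 2, 6}, add states in Sat(q ∨ r) with every successor in Z. Already a fixed point.
Sat(A[(q ∨ r) U r]) = {0, 2, 6}
2 ∈ Sat(A[(q ∨ r) U r]) = {0, 2, 6}, so the formula holds at 2.

Yes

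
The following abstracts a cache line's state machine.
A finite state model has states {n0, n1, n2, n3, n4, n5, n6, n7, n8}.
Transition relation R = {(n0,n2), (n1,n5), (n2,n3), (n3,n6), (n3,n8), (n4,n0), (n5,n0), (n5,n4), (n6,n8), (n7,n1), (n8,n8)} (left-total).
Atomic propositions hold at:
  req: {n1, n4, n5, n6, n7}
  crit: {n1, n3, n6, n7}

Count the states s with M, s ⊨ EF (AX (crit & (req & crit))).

Sat(req & crit) = {n1, n6, n7}
Sat(crit & (req & crit)) = {n1, n6, n7}
Sat(AX (crit & (req & crit))) = {s : every successor in {n1, n6, n7}} = {n7}
EF (AX (crit & (req & crit))): least fixpoint, start Z0 = {n7}, add states with some successor in Z. Already a fixed point.
Sat(EF (AX (crit & (req & crit)))) = {n7}
|Sat(EF (AX (crit & (req & crit))))| = |{n7}| = 1.

1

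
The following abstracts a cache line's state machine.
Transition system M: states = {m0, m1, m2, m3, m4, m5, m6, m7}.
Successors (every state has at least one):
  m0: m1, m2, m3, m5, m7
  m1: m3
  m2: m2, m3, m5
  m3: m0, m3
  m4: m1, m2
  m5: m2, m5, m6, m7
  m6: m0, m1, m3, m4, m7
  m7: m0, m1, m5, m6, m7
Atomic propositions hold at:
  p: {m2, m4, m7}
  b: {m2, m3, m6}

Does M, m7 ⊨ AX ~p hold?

No

Sat(~p) = {m0, m1, m3, m5, m6}
Sat(AX ~p) = {s : every successor in {m0, m1, m3, m5, m6}} = {m1, m3}
m7 ∉ Sat(AX ~p) = {m1, m3}, so the formula does not hold at m7.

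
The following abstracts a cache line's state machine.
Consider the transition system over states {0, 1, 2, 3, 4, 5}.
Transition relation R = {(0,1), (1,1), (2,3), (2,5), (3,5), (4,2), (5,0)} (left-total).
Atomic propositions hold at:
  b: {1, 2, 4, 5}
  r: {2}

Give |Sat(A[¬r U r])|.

Sat(¬r) = {0, 1, 3, 4, 5}
A[¬r U r]: least fixpoint, start Z0 = Sat(r) = {2}, add states in Sat(¬r) with every successor in Z. Z1 = {2, 4}; fixed.
Sat(A[¬r U r]) = {2, 4}
|Sat(A[¬r U r])| = |{2, 4}| = 2.

2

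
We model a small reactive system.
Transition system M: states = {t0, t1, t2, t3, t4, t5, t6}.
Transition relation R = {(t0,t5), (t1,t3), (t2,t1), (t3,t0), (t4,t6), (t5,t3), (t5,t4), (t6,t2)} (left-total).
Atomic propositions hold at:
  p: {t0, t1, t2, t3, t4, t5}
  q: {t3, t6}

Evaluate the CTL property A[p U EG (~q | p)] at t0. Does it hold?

Sat(~q) = {t0, t1, t2, t4, t5}
Sat(~q | p) = {t0, t1, t2, t3, t4, t5}
EG (~q | p): greatest fixpoint, start Z0 = {t0, t1, t2, t3, t4, t5}, keep only states in Sat with some successor in Z. Z1 = {t0, t1, t2, t3, t5}; fixed.
Sat(EG (~q | p)) = {t0, t1, t2, t3, t5}
A[p U EG (~q | p)]: least fixpoint, start Z0 = Sat(EG (~q | p)) = {t0, t1, t2, t3, t5}, add states in Sat(p) with every successor in Z. Already a fixed point.
Sat(A[p U EG (~q | p)]) = {t0, t1, t2, t3, t5}
t0 ∈ Sat(A[p U EG (~q | p)]) = {t0, t1, t2, t3, t5}, so the formula holds at t0.

Yes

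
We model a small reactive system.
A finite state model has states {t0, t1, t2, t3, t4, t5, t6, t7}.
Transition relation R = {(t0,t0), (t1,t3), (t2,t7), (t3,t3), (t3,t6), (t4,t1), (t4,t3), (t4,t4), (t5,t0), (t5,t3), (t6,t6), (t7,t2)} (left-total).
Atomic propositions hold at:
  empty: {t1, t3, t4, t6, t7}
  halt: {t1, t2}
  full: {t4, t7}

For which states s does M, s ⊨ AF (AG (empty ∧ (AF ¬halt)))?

Sat(¬halt) = {t0, t3, t4, t5, t6, t7}
AF ¬halt: least fixpoint, start Z0 = {t0, t3, t4, t5, t6, t7}, add states with every successor in Z. Z1 = {t0, t1, t2, t3, t4, t5, t6, t7}; fixed.
Sat(AF ¬halt) = {t0, t1, t2, t3, t4, t5, t6, t7}
Sat(empty ∧ (AF ¬halt)) = {t1, t3, t4, t6, t7}
AG (empty ∧ (AF ¬halt)): greatest fixpoint, start Z0 = {t1, t3, t4, t6, t7}, keep only states in Sat with every successor in Z. Z1 = {t1, t3, t4, t6}; fixed.
Sat(AG (empty ∧ (AF ¬halt))) = {t1, t3, t4, t6}
AF (AG (empty ∧ (AF ¬halt))): least fixpoint, start Z0 = {t1, t3, t4, t6}, add states with every successor in Z. Already a fixed point.
Sat(AF (AG (empty ∧ (AF ¬halt)))) = {t1, t3, t4, t6}

{t1, t3, t4, t6}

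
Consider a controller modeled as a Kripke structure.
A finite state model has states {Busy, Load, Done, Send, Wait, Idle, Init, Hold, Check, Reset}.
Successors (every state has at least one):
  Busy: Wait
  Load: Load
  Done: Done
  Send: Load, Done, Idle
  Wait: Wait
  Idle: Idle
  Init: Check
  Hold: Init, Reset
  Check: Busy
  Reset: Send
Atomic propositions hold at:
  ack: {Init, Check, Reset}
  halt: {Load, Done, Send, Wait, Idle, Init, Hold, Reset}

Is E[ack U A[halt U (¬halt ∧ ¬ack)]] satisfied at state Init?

Yes

Sat(¬halt) = {Busy, Check}
Sat(¬ack) = {Busy, Load, Done, Send, Wait, Idle, Hold}
Sat(¬halt ∧ ¬ack) = {Busy}
A[halt U (¬halt ∧ ¬ack)]: least fixpoint, start Z0 = Sat((¬halt ∧ ¬ack)) = {Busy}, add states in Sat(halt) with every successor in Z. Already a fixed point.
Sat(A[halt U (¬halt ∧ ¬ack)]) = {Busy}
E[ack U A[halt U (¬halt ∧ ¬ack)]]: least fixpoint, start Z0 = Sat(A[halt U (¬halt ∧ ¬ack)]) = {Busy}, add states in Sat(ack) with some successor in Z. Z1 = {Busy, Check}; Z2 = {Busy, Init, Check}; fixed.
Sat(E[ack U A[halt U (¬halt ∧ ¬ack)]]) = {Busy, Init, Check}
Init ∈ Sat(E[ack U A[halt U (¬halt ∧ ¬ack)]]) = {Busy, Init, Check}, so the formula holds at Init.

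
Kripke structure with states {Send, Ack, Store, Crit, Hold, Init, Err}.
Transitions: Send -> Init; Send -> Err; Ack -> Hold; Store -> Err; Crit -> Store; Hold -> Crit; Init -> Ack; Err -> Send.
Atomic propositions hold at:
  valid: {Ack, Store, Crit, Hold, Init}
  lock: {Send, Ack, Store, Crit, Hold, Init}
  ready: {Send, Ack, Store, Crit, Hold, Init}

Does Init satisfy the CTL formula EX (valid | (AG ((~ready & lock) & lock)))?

Yes

Sat(~ready) = {Err}
Sat(~ready & lock) = ∅
Sat((~ready & lock) & lock) = ∅
AG ((~ready & lock) & lock): greatest fixpoint, start Z0 = ∅, keep only states in Sat with every successor in Z. Already a fixed point.
Sat(AG ((~ready & lock) & lock)) = ∅
Sat(valid | (AG ((~ready & lock) & lock))) = {Ack, Store, Crit, Hold, Init}
Sat(EX (valid | (AG ((~ready & lock) & lock)))) = {s : some successor in {Ack, Store, Crit, Hold, Init}} = {Send, Ack, Crit, Hold, Init}
Init ∈ Sat(EX (valid | (AG ((~ready & lock) & lock)))) = {Send, Ack, Crit, Hold, Init}, so the formula holds at Init.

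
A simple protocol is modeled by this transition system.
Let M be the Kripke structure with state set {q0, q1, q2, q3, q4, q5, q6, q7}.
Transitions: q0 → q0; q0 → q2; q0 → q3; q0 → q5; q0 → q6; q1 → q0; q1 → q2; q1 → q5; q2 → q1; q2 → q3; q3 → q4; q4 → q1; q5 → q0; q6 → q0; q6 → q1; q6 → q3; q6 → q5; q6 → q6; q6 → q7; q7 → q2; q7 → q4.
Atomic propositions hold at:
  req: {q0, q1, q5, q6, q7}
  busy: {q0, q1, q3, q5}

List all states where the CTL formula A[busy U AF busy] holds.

AF busy: least fixpoint, start Z0 = {q0, q1, q3, q5}, add states with every successor in Z. Z1 = {q0, q1, q2, q3, q4, q5}; Z2 = {q0, q1, q2, q3, q4, q5, q7}; fixed.
Sat(AF busy) = {q0, q1, q2, q3, q4, q5, q7}
A[busy U AF busy]: least fixpoint, start Z0 = Sat(AF busy) = {q0, q1, q2, q3, q4, q5, q7}, add states in Sat(busy) with every successor in Z. Already a fixed point.
Sat(A[busy U AF busy]) = {q0, q1, q2, q3, q4, q5, q7}

{q0, q1, q2, q3, q4, q5, q7}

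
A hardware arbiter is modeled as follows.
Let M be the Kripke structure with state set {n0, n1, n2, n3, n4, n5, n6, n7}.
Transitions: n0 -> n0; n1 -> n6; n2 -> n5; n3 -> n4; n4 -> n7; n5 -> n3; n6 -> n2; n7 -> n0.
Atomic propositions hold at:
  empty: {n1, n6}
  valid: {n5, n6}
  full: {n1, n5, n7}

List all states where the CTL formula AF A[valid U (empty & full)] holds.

{n1}

Sat(empty & full) = {n1}
A[valid U (empty & full)]: least fixpoint, start Z0 = Sat((empty & full)) = {n1}, add states in Sat(valid) with every successor in Z. Already a fixed point.
Sat(A[valid U (empty & full)]) = {n1}
AF A[valid U (empty & full)]: least fixpoint, start Z0 = {n1}, add states with every successor in Z. Already a fixed point.
Sat(AF A[valid U (empty & full)]) = {n1}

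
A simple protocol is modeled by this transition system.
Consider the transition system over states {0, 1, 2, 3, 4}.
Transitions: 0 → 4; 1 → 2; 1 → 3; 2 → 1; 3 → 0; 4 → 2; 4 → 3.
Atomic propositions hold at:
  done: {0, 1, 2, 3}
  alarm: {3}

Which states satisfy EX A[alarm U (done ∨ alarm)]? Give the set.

{1, 2, 3, 4}

Sat(done ∨ alarm) = {0, 1, 2, 3}
A[alarm U (done ∨ alarm)]: least fixpoint, start Z0 = Sat((done ∨ alarm)) = {0, 1, 2, 3}, add states in Sat(alarm) with every successor in Z. Already a fixed point.
Sat(A[alarm U (done ∨ alarm)]) = {0, 1, 2, 3}
Sat(EX A[alarm U (done ∨ alarm)]) = {s : some successor in {0, 1, 2, 3}} = {1, 2, 3, 4}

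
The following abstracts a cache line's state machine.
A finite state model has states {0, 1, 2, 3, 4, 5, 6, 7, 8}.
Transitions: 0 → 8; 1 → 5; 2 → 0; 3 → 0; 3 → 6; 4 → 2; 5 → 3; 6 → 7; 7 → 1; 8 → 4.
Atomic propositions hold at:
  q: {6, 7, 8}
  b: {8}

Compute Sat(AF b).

AF b: least fixpoint, start Z0 = {8}, add states with every successor in Z. Z1 = {0, 8}; Z2 = {0, 2, 8}; Z3 = {0, 2, 4, 8}; fixed.
Sat(AF b) = {0, 2, 4, 8}

{0, 2, 4, 8}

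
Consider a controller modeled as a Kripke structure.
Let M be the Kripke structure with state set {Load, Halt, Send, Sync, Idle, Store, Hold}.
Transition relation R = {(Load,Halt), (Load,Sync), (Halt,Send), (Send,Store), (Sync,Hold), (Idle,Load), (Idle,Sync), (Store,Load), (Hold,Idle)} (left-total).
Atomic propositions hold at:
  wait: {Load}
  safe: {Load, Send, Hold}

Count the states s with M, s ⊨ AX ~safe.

3

Sat(~safe) = {Halt, Sync, Idle, Store}
Sat(AX ~safe) = {s : every successor in {Halt, Sync, Idle, Store}} = {Load, Send, Hold}
|Sat(AX ~safe)| = |{Load, Send, Hold}| = 3.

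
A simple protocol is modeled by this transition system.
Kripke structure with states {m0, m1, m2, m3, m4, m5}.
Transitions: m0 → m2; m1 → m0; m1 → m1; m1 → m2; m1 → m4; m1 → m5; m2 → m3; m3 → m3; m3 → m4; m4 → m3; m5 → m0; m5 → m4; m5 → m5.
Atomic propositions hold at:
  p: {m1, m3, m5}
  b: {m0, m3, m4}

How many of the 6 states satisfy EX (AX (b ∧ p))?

Sat(b ∧ p) = {m3}
Sat(AX (b ∧ p)) = {s : every successor in {m3}} = {m2, m4}
Sat(EX (AX (b ∧ p))) = {s : some successor in {m2, m4}} = {m0, m1, m3, m5}
|Sat(EX (AX (b ∧ p)))| = |{m0, m1, m3, m5}| = 4.

4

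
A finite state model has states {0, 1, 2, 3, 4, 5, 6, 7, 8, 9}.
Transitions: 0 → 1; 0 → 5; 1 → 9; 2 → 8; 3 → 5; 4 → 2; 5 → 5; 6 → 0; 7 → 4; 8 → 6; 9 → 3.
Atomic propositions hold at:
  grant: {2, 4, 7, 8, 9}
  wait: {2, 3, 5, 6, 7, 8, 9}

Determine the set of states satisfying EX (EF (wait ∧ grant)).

Sat(wait ∧ grant) = {2, 7, 8, 9}
EF (wait ∧ grant): least fixpoint, start Z0 = {2, 7, 8, 9}, add states with some successor in Z. Z1 = {1, 2, 4, 7, 8, 9}; Z2 = {0, 1, 2, 4, 7, 8, 9}; Z3 = {0, 1, 2, 4, 6, 7, 8, 9}; fixed.
Sat(EF (wait ∧ grant)) = {0, 1, 2, 4, 6, 7, 8, 9}
Sat(EX (EF (wait ∧ grant))) = {s : some successor in {0, 1, 2, 4, 6, 7, 8, 9}} = {0, 1, 2, 4, 6, 7, 8}

{0, 1, 2, 4, 6, 7, 8}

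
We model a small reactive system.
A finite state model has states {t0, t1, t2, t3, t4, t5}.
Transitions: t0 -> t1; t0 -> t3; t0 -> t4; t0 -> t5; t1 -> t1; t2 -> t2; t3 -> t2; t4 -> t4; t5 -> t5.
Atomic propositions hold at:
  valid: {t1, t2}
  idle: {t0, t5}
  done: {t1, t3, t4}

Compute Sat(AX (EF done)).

{t1, t4}

EF done: least fixpoint, start Z0 = {t1, t3, t4}, add states with some successor in Z. Z1 = {t0, t1, t3, t4}; fixed.
Sat(EF done) = {t0, t1, t3, t4}
Sat(AX (EF done)) = {s : every successor in {t0, t1, t3, t4}} = {t1, t4}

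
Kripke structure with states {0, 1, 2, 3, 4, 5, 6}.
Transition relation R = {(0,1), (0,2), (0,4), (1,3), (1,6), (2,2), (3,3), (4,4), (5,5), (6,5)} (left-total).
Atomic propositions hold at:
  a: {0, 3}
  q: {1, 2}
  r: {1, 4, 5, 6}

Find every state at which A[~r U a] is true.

Sat(~r) = {0, 2, 3}
A[~r U a]: least fixpoint, start Z0 = Sat(a) = {0, 3}, add states in Sat(~r) with every successor in Z. Already a fixed point.
Sat(A[~r U a]) = {0, 3}

{0, 3}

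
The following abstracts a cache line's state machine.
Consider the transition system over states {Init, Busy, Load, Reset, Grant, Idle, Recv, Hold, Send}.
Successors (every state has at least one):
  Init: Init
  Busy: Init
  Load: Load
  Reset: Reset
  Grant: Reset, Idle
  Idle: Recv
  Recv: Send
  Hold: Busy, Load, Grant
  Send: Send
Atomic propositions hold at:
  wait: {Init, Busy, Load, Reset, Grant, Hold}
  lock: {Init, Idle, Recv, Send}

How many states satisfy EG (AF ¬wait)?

Sat(¬wait) = {Idle, Recv, Send}
AF ¬wait: least fixpoint, start Z0 = {Idle, Recv, Send}, add states with every successor in Z. Already a fixed point.
Sat(AF ¬wait) = {Idle, Recv, Send}
EG (AF ¬wait): greatest fixpoint, start Z0 = {Idle, Recv, Send}, keep only states in Sat with some successor in Z. Already a fixed point.
Sat(EG (AF ¬wait)) = {Idle, Recv, Send}
|Sat(EG (AF ¬wait))| = |{Idle, Recv, Send}| = 3.

3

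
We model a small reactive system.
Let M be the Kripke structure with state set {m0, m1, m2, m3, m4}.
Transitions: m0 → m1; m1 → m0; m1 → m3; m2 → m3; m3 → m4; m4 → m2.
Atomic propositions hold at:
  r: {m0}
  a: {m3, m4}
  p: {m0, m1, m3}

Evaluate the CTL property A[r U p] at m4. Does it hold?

No

A[r U p]: least fixpoint, start Z0 = Sat(p) = {m0, m1, m3}, add states in Sat(r) with every successor in Z. Already a fixed point.
Sat(A[r U p]) = {m0, m1, m3}
m4 ∉ Sat(A[r U p]) = {m0, m1, m3}, so the formula does not hold at m4.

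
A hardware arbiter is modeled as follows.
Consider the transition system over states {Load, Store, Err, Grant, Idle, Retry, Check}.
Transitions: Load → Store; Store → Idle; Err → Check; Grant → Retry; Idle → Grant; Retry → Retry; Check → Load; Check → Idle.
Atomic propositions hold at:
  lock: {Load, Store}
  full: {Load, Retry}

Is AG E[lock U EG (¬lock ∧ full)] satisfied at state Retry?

Yes

Sat(¬lock) = {Err, Grant, Idle, Retry, Check}
Sat(¬lock ∧ full) = {Retry}
EG (¬lock ∧ full): greatest fixpoint, start Z0 = {Retry}, keep only states in Sat with some successor in Z. Already a fixed point.
Sat(EG (¬lock ∧ full)) = {Retry}
E[lock U EG (¬lock ∧ full)]: least fixpoint, start Z0 = Sat(EG (¬lock ∧ full)) = {Retry}, add states in Sat(lock) with some successor in Z. Already a fixed point.
Sat(E[lock U EG (¬lock ∧ full)]) = {Retry}
AG E[lock U EG (¬lock ∧ full)]: greatest fixpoint, start Z0 = {Retry}, keep only states in Sat with every successor in Z. Already a fixed point.
Sat(AG E[lock U EG (¬lock ∧ full)]) = {Retry}
Retry ∈ Sat(AG E[lock U EG (¬lock ∧ full)]) = {Retry}, so the formula holds at Retry.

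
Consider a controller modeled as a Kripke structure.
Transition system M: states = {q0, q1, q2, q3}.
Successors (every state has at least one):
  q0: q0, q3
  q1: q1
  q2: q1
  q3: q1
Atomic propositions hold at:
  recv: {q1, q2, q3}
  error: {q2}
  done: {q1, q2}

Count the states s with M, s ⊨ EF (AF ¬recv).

1

Sat(¬recv) = {q0}
AF ¬recv: least fixpoint, start Z0 = {q0}, add states with every successor in Z. Already a fixed point.
Sat(AF ¬recv) = {q0}
EF (AF ¬recv): least fixpoint, start Z0 = {q0}, add states with some successor in Z. Already a fixed point.
Sat(EF (AF ¬recv)) = {q0}
|Sat(EF (AF ¬recv))| = |{q0}| = 1.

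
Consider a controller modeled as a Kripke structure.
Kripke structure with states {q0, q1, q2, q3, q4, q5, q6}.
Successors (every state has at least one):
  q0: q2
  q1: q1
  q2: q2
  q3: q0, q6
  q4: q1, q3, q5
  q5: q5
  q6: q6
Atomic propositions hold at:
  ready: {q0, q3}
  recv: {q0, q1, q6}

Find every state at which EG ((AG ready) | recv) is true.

AG ready: greatest fixpoint, start Z0 = {q0, q3}, keep only states in Sat with every successor in Z. Z1 = ∅; fixed.
Sat(AG ready) = ∅
Sat((AG ready) | recv) = {q0, q1, q6}
EG ((AG ready) | recv): greatest fixpoint, start Z0 = {q0, q1, q6}, keep only states in Sat with some successor in Z. Z1 = {q1, q6}; fixed.
Sat(EG ((AG ready) | recv)) = {q1, q6}

{q1, q6}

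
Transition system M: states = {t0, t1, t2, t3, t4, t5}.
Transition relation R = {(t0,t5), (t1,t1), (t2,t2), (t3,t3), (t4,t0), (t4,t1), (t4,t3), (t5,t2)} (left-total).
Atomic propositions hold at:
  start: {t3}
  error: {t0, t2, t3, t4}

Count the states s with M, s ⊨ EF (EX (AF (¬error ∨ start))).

4

Sat(¬error) = {t1, t5}
Sat(¬error ∨ start) = {t1, t3, t5}
AF (¬error ∨ start): least fixpoint, start Z0 = {t1, t3, t5}, add states with every successor in Z. Z1 = {t0, t1, t3, t5}; Z2 = {t0, t1, t3, t4, t5}; fixed.
Sat(AF (¬error ∨ start)) = {t0, t1, t3, t4, t5}
Sat(EX (AF (¬error ∨ start))) = {s : some successor in {t0, t1, t3, t4, t5}} = {t0, t1, t3, t4}
EF (EX (AF (¬error ∨ start))): least fixpoint, start Z0 = {t0, t1, t3, t4}, add states with some successor in Z. Already a fixed point.
Sat(EF (EX (AF (¬error ∨ start)))) = {t0, t1, t3, t4}
|Sat(EF (EX (AF (¬error ∨ start))))| = |{t0, t1, t3, t4}| = 4.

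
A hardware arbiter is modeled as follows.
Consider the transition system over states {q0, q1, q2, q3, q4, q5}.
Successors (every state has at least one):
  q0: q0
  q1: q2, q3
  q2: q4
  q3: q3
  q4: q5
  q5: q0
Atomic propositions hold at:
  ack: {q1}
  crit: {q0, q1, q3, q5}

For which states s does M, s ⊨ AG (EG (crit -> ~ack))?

{q0, q2, q3, q4, q5}

Sat(~ack) = {q0, q2, q3, q4, q5}
Sat(crit -> ~ack) = {q0, q2, q3, q4, q5}
EG (crit -> ~ack): greatest fixpoint, start Z0 = {q0, q2, q3, q4, q5}, keep only states in Sat with some successor in Z. Already a fixed point.
Sat(EG (crit -> ~ack)) = {q0, q2, q3, q4, q5}
AG (EG (crit -> ~ack)): greatest fixpoint, start Z0 = {q0, q2, q3, q4, q5}, keep only states in Sat with every successor in Z. Already a fixed point.
Sat(AG (EG (crit -> ~ack))) = {q0, q2, q3, q4, q5}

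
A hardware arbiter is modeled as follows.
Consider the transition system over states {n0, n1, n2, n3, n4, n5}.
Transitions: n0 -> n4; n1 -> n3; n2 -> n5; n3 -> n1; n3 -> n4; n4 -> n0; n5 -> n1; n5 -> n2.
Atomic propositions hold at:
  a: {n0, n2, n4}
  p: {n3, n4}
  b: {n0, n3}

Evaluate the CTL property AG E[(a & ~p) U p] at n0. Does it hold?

Yes

Sat(~p) = {n0, n1, n2, n5}
Sat(a & ~p) = {n0, n2}
E[(a & ~p) U p]: least fixpoint, start Z0 = Sat(p) = {n3, n4}, add states in Sat(a & ~p) with some successor in Z. Z1 = {n0, n3, n4}; fixed.
Sat(E[(a & ~p) U p]) = {n0, n3, n4}
AG E[(a & ~p) U p]: greatest fixpoint, start Z0 = {n0, n3, n4}, keep only states in Sat with every successor in Z. Z1 = {n0, n4}; fixed.
Sat(AG E[(a & ~p) U p]) = {n0, n4}
n0 ∈ Sat(AG E[(a & ~p) U p]) = {n0, n4}, so the formula holds at n0.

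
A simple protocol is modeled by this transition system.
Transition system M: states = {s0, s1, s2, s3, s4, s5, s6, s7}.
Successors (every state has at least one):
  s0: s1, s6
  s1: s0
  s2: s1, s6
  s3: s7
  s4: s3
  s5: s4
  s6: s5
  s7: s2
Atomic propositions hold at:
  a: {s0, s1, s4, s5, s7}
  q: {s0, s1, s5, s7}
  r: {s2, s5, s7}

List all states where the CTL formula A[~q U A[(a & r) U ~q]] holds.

{s2, s3, s4, s5, s6, s7}

Sat(~q) = {s2, s3, s4, s6}
Sat(a & r) = {s5, s7}
A[(a & r) U ~q]: least fixpoint, start Z0 = Sat(~q) = {s2, s3, s4, s6}, add states in Sat(a & r) with every successor in Z. Z1 = {s2, s3, s4, s5, s6, s7}; fixed.
Sat(A[(a & r) U ~q]) = {s2, s3, s4, s5, s6, s7}
A[~q U A[(a & r) U ~q]]: least fixpoint, start Z0 = Sat(A[(a & r) U ~q]) = {s2, s3, s4, s5, s6, s7}, add states in Sat(~q) with every successor in Z. Already a fixed point.
Sat(A[~q U A[(a & r) U ~q]]) = {s2, s3, s4, s5, s6, s7}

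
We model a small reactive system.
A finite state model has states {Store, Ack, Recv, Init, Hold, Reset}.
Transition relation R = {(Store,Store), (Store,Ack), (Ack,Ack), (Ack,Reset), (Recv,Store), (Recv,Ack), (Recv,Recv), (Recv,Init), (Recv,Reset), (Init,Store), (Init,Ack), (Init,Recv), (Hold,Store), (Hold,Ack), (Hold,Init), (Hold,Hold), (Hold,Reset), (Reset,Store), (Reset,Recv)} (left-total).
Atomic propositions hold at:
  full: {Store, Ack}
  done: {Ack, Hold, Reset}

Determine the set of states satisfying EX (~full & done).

{Ack, Recv, Hold}

Sat(~full) = {Recv, Init, Hold, Reset}
Sat(~full & done) = {Hold, Reset}
Sat(EX (~full & done)) = {s : some successor in {Hold, Reset}} = {Ack, Recv, Hold}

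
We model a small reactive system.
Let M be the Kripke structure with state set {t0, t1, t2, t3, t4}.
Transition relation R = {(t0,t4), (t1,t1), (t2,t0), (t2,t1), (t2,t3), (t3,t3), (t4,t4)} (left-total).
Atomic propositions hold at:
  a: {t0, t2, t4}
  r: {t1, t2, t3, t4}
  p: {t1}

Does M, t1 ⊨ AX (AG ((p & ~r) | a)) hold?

No

Sat(~r) = {t0}
Sat(p & ~r) = ∅
Sat((p & ~r) | a) = {t0, t2, t4}
AG ((p & ~r) | a): greatest fixpoint, start Z0 = {t0, t2, t4}, keep only states in Sat with every successor in Z. Z1 = {t0, t4}; fixed.
Sat(AG ((p & ~r) | a)) = {t0, t4}
Sat(AX (AG ((p & ~r) | a))) = {s : every successor in {t0, t4}} = {t0, t4}
t1 ∉ Sat(AX (AG ((p & ~r) | a))) = {t0, t4}, so the formula does not hold at t1.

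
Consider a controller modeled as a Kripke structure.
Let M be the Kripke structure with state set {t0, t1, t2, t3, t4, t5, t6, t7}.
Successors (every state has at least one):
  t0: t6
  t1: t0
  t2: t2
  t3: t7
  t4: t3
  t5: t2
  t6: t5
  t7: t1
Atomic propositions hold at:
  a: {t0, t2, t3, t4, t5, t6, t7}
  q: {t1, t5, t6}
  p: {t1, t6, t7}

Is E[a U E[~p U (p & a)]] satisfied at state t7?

Yes

Sat(~p) = {t0, t2, t3, t4, t5}
Sat(p & a) = {t6, t7}
E[~p U (p & a)]: least fixpoint, start Z0 = Sat((p & a)) = {t6, t7}, add states in Sat(~p) with some successor in Z. Z1 = {t0, t3, t6, t7}; Z2 = {t0, t3, t4, t6, t7}; fixed.
Sat(E[~p U (p & a)]) = {t0, t3, t4, t6, t7}
E[a U E[~p U (p & a)]]: least fixpoint, start Z0 = Sat(E[~p U (p & a)]) = {t0, t3, t4, t6, t7}, add states in Sat(a) with some successor in Z. Already a fixed point.
Sat(E[a U E[~p U (p & a)]]) = {t0, t3, t4, t6, t7}
t7 ∈ Sat(E[a U E[~p U (p & a)]]) = {t0, t3, t4, t6, t7}, so the formula holds at t7.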